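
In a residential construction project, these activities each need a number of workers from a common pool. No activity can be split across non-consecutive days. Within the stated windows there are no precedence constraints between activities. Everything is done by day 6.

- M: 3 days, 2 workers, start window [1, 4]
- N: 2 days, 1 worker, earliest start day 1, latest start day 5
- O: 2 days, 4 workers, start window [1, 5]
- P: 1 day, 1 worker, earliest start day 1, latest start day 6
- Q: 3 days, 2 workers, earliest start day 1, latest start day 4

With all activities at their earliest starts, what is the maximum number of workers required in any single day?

10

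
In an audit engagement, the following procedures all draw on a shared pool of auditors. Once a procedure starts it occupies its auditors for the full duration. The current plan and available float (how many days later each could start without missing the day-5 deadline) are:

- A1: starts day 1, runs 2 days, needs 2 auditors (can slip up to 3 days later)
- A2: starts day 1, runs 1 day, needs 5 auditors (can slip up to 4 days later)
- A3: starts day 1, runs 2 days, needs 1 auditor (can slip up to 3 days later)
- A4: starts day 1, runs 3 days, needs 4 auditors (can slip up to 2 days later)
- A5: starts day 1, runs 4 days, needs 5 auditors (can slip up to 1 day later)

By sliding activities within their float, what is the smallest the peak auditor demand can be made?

9

Early-start (A1@1, A2@1, A3@1, A4@1, A5@1) gives peak 17: d1:17  d2:12  d3:9  d4:5  d5:0.
Shift A4→3, A5→2.
Schedule A1@1, A2@1, A3@1, A4@3, A5@2: d1:8  d2:8  d3:9  d4:9  d5:9 — peak 9.
Total auditor-days = 43 over 5 days ⇒ peak ≥ ⌈43/5⌉ = 9, so 9 is optimal.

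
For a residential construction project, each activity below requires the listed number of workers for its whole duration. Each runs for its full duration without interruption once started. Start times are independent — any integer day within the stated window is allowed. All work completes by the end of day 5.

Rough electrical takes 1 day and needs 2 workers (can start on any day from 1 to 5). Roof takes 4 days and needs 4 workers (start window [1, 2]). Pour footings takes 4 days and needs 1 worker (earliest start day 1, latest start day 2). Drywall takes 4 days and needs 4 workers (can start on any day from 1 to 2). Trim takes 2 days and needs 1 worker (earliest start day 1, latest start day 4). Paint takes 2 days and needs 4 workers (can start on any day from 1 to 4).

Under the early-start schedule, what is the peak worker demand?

16

Early-start schedule: Rough electrical@1, Roof@1, Pour footings@1, Drywall@1, Trim@1, Paint@1.
Load per day: day 1: 16, day 2: 14, day 3: 9, day 4: 9, day 5: 0.
Peak is 16.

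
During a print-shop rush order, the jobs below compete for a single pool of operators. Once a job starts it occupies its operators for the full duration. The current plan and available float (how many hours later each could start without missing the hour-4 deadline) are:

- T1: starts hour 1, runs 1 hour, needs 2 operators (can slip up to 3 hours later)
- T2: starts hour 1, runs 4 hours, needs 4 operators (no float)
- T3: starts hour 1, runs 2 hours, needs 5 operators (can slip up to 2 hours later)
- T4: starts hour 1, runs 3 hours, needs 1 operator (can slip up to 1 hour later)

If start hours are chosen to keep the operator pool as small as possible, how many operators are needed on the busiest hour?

Early-start (T1@1, T2@1, T3@1, T4@1) gives peak 12: h1:12  h2:10  h3:5  h4:4.
Shift T3→2.
Schedule T1@1, T2@1, T3@2, T4@1: h1:7  h2:10  h3:10  h4:4 — peak 10.
No arrangement of the 24 feasible schedules does better.

10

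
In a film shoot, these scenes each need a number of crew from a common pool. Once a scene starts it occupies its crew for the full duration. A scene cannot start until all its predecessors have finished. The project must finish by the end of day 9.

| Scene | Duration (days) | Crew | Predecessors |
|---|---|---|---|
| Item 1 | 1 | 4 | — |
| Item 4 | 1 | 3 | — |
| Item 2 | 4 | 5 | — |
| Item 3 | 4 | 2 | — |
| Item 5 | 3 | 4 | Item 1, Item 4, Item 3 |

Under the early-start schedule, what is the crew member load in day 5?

4

At early start, day 5 has: Item 5.
Demand: 4 = 4.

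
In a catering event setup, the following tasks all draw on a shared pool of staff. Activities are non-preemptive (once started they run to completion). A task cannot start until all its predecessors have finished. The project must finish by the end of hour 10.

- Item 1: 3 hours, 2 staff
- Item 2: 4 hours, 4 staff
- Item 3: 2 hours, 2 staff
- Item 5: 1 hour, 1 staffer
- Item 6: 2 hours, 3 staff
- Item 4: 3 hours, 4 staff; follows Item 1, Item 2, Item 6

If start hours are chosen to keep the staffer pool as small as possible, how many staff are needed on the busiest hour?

Early-start (Item 1@1, Item 2@1, Item 3@1, Item 5@1, Item 6@1, Item 4@5) gives peak 12: h1:12  h2:11  h3:6  h4:4  h5:4  h6:4  h7:4  h8:0  h9:0  h10:0.
Shift Item 3→4, Item 5→5, Item 6→5, Item 4→7.
Schedule Item 1@1, Item 2@1, Item 3@4, Item 5@5, Item 6@5, Item 4@7: h1:6  h2:6  h3:6  h4:6  h5:6  h6:3  h7:4  h8:4  h9:4  h10:0 — peak 6.

6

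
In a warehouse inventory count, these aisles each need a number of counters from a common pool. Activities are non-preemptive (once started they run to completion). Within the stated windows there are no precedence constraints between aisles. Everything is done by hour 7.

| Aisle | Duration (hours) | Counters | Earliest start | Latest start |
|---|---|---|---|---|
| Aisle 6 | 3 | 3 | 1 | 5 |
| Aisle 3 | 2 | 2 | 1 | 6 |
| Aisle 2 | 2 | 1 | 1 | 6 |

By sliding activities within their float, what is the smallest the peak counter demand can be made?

3

Early-start (Aisle 6@1, Aisle 3@1, Aisle 2@1) gives peak 6: h1:6  h2:6  h3:3  h4:0  h5:0  h6:0  h7:0.
Shift Aisle 3→4, Aisle 2→4.
Schedule Aisle 6@1, Aisle 3@4, Aisle 2@4: h1:3  h2:3  h3:3  h4:3  h5:3  h6:0  h7:0 — peak 3.
Total counter-hours = 15 over 7 hours ⇒ peak ≥ ⌈15/7⌉ = 3, so 3 is optimal.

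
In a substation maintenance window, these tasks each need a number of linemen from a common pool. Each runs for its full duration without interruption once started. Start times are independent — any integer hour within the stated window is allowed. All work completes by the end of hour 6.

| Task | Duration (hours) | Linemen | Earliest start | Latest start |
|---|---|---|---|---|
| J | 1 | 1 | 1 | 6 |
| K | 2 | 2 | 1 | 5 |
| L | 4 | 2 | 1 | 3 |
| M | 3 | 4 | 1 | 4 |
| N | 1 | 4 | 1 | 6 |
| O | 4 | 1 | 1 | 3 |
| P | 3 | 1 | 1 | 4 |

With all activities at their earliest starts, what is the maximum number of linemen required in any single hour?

15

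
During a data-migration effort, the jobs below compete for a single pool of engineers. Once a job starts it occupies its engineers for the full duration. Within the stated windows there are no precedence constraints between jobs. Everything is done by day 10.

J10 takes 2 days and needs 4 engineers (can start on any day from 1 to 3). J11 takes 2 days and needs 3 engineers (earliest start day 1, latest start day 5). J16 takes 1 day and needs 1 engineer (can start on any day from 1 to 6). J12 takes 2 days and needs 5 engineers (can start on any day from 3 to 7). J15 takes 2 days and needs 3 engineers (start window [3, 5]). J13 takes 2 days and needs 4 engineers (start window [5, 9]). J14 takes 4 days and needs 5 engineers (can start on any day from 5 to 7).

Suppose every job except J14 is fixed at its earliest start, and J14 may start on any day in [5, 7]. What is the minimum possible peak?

8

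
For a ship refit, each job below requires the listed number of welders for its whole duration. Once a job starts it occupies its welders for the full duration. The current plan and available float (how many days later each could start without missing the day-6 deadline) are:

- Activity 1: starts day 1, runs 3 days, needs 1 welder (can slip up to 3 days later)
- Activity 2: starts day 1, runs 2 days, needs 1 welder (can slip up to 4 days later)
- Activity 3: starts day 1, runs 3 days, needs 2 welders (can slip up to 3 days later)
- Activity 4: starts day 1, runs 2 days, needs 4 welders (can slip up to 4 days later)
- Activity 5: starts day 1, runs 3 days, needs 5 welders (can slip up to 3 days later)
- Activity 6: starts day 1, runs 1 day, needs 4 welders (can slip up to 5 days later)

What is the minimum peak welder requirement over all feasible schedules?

Early-start (Activity 1@1, Activity 2@1, Activity 3@1, Activity 4@1, Activity 5@1, Activity 6@1) gives peak 17: d1:17  d2:13  d3:8  d4:0  d5:0  d6:0.
Shift Activity 3→3, Activity 5→4, Activity 6→3.
Schedule Activity 1@1, Activity 2@1, Activity 3@3, Activity 4@1, Activity 5@4, Activity 6@3: d1:6  d2:6  d3:7  d4:7  d5:7  d6:5 — peak 7.
Total welder-days = 38 over 6 days ⇒ peak ≥ ⌈38/6⌉ = 7, so 7 is optimal.

7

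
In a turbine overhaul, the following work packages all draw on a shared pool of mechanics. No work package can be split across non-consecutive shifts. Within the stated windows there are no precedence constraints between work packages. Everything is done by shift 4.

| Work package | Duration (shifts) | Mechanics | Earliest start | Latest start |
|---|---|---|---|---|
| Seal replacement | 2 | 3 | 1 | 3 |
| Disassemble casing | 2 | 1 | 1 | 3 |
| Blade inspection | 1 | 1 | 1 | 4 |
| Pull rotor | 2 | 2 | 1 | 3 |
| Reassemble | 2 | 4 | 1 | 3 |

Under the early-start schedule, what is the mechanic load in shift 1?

At early start, shift 1 has: Seal replacement, Disassemble casing, Blade inspection, Pull rotor, Reassemble.
Demand: 3 + 1 + 1 + 2 + 4 = 11.

11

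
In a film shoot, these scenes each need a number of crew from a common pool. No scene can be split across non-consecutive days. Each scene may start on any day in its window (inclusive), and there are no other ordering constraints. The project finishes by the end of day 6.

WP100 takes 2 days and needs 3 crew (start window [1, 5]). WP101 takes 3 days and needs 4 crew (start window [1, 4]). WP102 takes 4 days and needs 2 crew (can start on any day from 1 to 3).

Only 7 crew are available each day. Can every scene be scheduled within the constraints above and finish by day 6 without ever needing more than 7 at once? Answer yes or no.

yes

Schedule WP100@1, WP101@3, WP102@1: d1:5  d2:5  d3:6  d4:6  d5:4  d6:0 — peak 6 ≤ 7.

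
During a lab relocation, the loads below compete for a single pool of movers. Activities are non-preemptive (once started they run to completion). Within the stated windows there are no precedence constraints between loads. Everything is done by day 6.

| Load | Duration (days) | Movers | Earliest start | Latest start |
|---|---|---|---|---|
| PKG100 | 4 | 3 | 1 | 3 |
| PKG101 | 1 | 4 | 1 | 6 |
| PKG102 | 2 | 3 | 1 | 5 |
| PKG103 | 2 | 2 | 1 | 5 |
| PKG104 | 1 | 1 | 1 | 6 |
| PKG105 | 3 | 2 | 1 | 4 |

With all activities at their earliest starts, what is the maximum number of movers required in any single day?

15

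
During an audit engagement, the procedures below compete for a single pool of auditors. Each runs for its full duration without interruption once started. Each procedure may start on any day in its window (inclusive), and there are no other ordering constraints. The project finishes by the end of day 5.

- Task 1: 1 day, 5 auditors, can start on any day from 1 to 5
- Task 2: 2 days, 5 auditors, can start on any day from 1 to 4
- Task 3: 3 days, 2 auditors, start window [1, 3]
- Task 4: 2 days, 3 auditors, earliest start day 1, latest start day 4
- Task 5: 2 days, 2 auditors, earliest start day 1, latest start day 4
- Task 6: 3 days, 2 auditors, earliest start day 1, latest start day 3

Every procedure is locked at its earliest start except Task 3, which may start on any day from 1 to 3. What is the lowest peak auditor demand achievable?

17

Task 3@1: d1:19  d2:14  d3:4  d4:0  d5:0 → peak 19
Task 3@2: d1:17  d2:14  d3:4  d4:2  d5:0 → peak 17
Task 3@3: d1:17  d2:12  d3:4  d4:2  d5:2 → peak 17
Best is Task 3@2, peak 17.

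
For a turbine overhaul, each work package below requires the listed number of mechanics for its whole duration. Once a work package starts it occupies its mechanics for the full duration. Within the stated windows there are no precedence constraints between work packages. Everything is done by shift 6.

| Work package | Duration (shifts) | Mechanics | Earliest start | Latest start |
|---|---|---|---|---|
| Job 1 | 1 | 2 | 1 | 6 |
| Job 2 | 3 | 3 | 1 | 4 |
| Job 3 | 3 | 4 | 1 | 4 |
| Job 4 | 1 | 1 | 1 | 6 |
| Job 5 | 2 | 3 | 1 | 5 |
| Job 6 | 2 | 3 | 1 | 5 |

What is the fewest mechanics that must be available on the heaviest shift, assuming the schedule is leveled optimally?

7

Early-start (Job 1@1, Job 2@1, Job 3@1, Job 4@1, Job 5@1, Job 6@1) gives peak 16: s1:16  s2:13  s3:7  s4:0  s5:0  s6:0.
Shift Job 3→2, Job 5→4, Job 6→5.
Schedule Job 1@1, Job 2@1, Job 3@2, Job 4@1, Job 5@4, Job 6@5: s1:6  s2:7  s3:7  s4:7  s5:6  s6:3 — peak 7.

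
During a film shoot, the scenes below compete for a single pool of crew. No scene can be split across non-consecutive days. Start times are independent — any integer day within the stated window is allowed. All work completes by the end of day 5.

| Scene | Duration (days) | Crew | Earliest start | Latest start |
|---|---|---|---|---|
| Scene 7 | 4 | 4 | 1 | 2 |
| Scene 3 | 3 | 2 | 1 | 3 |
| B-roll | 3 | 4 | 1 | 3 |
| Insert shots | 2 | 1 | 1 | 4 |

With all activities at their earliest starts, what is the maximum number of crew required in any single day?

11

Early-start schedule: Scene 7@1, Scene 3@1, B-roll@1, Insert shots@1.
Load per day: day 1: 11, day 2: 11, day 3: 10, day 4: 4, day 5: 0.
Peak is 11.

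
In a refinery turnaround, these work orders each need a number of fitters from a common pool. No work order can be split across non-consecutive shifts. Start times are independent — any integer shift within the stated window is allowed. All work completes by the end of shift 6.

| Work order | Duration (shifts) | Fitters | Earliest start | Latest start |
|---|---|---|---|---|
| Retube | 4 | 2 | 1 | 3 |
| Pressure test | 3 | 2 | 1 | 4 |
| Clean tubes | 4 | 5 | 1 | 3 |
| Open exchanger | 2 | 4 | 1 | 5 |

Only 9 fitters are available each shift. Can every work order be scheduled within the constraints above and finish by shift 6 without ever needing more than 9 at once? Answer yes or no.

yes

Schedule Retube@1, Pressure test@1, Clean tubes@1, Open exchanger@5: s1:9  s2:9  s3:9  s4:7  s5:4  s6:4 — peak 9 ≤ 9.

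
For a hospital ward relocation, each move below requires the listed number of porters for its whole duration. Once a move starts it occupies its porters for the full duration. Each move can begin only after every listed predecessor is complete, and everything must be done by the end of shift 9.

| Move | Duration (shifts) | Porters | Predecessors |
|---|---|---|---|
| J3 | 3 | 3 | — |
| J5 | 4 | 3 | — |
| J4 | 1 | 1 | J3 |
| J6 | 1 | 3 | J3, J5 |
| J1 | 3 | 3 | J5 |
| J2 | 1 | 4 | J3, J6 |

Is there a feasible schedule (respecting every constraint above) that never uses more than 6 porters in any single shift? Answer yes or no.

yes

Schedule J3@1, J5@1, J4@4, J6@5, J1@5, J2@8: s1:6  s2:6  s3:6  s4:4  s5:6  s6:3  s7:3  s8:4  s9:0 — peak 6 ≤ 6.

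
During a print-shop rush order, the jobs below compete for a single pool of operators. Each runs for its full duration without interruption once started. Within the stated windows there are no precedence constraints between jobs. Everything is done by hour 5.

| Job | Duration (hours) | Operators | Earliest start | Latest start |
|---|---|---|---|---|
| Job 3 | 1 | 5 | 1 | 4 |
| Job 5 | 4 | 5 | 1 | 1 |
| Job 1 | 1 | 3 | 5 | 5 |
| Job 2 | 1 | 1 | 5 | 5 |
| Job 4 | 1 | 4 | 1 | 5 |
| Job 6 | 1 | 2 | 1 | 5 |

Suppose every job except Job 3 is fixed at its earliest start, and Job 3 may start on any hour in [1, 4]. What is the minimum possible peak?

11

Job 3@1: h1:16  h2:5  h3:5  h4:5  h5:4 → peak 16
Job 3@2: h1:11  h2:10  h3:5  h4:5  h5:4 → peak 11
Job 3@3: h1:11  h2:5  h3:10  h4:5  h5:4 → peak 11
Job 3@4: h1:11  h2:5  h3:5  h4:10  h5:4 → peak 11
Best is Job 3@2, peak 11.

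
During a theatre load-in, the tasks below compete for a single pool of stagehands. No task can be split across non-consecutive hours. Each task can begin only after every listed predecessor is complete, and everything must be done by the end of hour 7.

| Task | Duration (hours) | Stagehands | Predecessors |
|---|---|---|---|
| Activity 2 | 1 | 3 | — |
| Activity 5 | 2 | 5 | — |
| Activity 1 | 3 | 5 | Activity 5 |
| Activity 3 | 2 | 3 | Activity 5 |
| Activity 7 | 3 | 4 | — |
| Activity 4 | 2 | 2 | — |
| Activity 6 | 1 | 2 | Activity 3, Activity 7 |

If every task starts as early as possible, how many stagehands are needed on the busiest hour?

14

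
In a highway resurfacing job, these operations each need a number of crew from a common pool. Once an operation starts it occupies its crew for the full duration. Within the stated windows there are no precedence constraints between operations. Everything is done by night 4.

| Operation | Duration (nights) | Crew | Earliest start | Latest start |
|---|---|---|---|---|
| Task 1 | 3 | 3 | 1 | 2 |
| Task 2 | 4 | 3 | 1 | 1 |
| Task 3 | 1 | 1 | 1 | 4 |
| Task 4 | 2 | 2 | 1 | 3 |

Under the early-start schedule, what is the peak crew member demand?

9

Early-start schedule: Task 1@1, Task 2@1, Task 3@1, Task 4@1.
Load per night: night 1: 9, night 2: 8, night 3: 6, night 4: 3.
Peak is 9.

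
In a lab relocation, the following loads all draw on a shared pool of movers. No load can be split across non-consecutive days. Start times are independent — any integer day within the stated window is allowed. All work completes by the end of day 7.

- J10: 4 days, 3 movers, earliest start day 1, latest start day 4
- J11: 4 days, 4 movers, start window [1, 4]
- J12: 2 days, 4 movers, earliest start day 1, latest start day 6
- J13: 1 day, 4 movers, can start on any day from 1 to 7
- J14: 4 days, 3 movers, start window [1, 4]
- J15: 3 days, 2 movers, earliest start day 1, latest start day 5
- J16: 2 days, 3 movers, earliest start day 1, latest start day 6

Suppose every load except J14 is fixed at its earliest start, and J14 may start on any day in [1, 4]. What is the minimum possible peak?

20

J14@1: d1:23  d2:19  d3:12  d4:10  d5:0  d6:0  d7:0 → peak 23
J14@2: d1:20  d2:19  d3:12  d4:10  d5:3  d6:0  d7:0 → peak 20
J14@3: d1:20  d2:16  d3:12  d4:10  d5:3  d6:3  d7:0 → peak 20
J14@4: d1:20  d2:16  d3:9  d4:10  d5:3  d6:3  d7:3 → peak 20
Best is J14@2, peak 20.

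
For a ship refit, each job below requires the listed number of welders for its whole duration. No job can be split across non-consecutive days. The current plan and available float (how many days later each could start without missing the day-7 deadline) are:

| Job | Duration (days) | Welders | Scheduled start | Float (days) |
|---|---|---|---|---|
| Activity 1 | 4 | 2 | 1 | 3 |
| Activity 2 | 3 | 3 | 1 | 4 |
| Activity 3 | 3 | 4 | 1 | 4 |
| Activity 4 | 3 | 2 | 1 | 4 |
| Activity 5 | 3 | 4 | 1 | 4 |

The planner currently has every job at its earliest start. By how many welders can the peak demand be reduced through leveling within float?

7

Early-start peak: d1:15  d2:15  d3:15  d4:2  d5:0  d6:0  d7:0 ⇒ 15.
Leveled (Activity 1@1, Activity 2@1, Activity 3@4, Activity 4@1, Activity 5@5): d1:7  d2:7  d3:7  d4:6  d5:8  d6:8  d7:4 ⇒ 8.
Reduction 15 − 8 = 7.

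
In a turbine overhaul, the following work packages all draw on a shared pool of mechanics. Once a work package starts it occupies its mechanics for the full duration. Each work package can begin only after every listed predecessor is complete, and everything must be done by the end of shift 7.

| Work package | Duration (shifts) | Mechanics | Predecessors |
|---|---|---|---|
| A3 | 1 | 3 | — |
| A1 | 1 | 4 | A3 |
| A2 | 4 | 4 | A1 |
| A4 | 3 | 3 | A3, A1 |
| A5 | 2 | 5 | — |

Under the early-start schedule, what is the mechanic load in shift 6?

4

At early start, shift 6 has: A2.
Demand: 4 = 4.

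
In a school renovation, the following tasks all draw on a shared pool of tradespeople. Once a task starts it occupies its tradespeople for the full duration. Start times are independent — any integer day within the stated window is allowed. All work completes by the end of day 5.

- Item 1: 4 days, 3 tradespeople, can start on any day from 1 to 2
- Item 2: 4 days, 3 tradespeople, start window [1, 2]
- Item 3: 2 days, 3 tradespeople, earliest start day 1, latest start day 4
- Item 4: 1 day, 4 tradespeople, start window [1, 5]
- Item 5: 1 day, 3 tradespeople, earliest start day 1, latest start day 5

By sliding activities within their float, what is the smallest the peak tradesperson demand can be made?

Early-start (Item 1@1, Item 2@1, Item 3@1, Item 4@1, Item 5@1) gives peak 16: d1:16  d2:9  d3:6  d4:6  d5:0.
Shift Item 4→5, Item 5→3.
Schedule Item 1@1, Item 2@1, Item 3@1, Item 4@5, Item 5@3: d1:9  d2:9  d3:9  d4:6  d5:4 — peak 9.

9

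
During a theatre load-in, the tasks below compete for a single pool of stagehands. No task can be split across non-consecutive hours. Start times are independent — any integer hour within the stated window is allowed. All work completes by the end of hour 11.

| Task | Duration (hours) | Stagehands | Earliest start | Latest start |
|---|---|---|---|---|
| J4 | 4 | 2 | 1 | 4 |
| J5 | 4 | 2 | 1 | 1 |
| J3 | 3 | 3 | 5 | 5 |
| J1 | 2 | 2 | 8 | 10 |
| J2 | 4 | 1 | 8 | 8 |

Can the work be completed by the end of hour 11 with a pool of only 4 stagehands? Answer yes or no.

yes

Schedule J4@1, J5@1, J3@5, J1@8, J2@8: h1:4  h2:4  h3:4  h4:4  h5:3  h6:3  h7:3  h8:3  h9:3  h10:1  h11:1 — peak 4 ≤ 4.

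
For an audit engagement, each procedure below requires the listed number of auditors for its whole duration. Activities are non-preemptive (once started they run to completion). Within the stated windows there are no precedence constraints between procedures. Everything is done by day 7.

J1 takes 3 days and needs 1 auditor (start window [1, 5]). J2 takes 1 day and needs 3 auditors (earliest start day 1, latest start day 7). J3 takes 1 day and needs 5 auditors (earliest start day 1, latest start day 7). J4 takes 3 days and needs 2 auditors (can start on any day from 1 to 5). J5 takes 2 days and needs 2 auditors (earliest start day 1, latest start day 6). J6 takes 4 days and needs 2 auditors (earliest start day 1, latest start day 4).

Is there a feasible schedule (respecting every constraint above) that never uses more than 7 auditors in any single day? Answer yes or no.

yes

Schedule J1@1, J2@1, J3@7, J4@2, J5@5, J6@2: d1:4  d2:5  d3:5  d4:4  d5:4  d6:2  d7:5 — peak 5 ≤ 7.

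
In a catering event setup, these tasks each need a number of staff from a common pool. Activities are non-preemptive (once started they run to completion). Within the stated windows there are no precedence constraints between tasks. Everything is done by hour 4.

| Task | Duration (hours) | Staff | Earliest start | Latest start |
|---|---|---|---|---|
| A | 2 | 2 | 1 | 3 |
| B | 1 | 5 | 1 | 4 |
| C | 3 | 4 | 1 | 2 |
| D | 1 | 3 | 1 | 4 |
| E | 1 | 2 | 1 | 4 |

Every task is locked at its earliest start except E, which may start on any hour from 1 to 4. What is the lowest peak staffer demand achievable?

E@1: h1:16  h2:6  h3:4  h4:0 → peak 16
E@2: h1:14  h2:8  h3:4  h4:0 → peak 14
E@3: h1:14  h2:6  h3:6  h4:0 → peak 14
E@4: h1:14  h2:6  h3:4  h4:2 → peak 14
Best is E@2, peak 14.

14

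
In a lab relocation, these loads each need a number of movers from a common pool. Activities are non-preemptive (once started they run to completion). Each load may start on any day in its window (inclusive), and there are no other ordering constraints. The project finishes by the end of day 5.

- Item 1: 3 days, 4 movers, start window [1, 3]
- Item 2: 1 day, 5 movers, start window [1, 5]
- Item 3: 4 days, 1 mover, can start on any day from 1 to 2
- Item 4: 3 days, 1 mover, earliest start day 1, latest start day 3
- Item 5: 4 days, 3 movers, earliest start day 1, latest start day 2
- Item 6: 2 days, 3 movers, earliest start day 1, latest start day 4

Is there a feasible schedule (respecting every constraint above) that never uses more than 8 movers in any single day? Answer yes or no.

Total mover-days = 42; over 5 days the average is 42/5 > 8, so some day must exceed 8.

no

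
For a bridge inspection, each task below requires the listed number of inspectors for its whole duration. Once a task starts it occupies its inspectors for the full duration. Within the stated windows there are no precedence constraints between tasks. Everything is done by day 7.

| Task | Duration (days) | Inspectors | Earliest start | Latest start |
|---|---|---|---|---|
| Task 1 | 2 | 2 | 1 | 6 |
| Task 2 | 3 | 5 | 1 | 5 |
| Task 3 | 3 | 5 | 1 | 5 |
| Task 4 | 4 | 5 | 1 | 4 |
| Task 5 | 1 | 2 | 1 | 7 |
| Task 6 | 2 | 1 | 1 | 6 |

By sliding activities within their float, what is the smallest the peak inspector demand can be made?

Early-start (Task 1@1, Task 2@1, Task 3@1, Task 4@1, Task 5@1, Task 6@1) gives peak 20: d1:20  d2:18  d3:15  d4:5  d5:0  d6:0  d7:0.
Shift Task 3→3, Task 4→4.
Schedule Task 1@1, Task 2@1, Task 3@3, Task 4@4, Task 5@1, Task 6@1: d1:10  d2:8  d3:10  d4:10  d5:10  d6:5  d7:5 — peak 10.

10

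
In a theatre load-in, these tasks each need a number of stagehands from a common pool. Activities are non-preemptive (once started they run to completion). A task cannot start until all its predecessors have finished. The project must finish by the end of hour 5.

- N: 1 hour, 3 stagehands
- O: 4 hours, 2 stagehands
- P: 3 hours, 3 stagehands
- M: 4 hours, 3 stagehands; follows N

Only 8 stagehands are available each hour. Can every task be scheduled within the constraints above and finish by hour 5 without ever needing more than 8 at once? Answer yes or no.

yes

Schedule N@1, O@1, P@1, M@2: h1:8  h2:8  h3:8  h4:5  h5:3 — peak 8 ≤ 8.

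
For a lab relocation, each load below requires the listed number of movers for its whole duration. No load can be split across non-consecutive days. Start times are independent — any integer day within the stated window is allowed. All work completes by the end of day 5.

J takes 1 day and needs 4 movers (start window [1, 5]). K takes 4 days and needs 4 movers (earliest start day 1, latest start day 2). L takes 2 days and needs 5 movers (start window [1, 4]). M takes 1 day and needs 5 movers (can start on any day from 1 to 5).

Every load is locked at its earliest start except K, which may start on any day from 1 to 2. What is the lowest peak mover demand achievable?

14

K@1: d1:18  d2:9  d3:4  d4:4  d5:0 → peak 18
K@2: d1:14  d2:9  d3:4  d4:4  d5:4 → peak 14
Best is K@2, peak 14.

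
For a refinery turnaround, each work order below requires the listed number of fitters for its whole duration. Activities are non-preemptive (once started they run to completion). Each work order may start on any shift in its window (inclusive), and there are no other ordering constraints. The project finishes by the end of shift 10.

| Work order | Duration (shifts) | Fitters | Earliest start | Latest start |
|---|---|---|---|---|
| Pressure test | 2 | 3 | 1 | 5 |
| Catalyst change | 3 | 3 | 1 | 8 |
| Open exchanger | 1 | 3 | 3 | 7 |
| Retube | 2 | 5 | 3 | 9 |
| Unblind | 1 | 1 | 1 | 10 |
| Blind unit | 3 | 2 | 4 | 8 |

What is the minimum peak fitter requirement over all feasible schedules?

5

Early-start (Pressure test@1, Catalyst change@1, Open exchanger@3, Retube@3, Unblind@1, Blind unit@4) gives peak 11: s1:7  s2:6  s3:11  s4:7  s5:2  s6:2  s7:0  s8:0  s9:0  s10:0.
Shift Catalyst change→3, Open exchanger→6, Retube→7.
Schedule Pressure test@1, Catalyst change@3, Open exchanger@6, Retube@7, Unblind@1, Blind unit@4: s1:4  s2:3  s3:3  s4:5  s5:5  s6:5  s7:5  s8:5  s9:0  s10:0 — peak 5.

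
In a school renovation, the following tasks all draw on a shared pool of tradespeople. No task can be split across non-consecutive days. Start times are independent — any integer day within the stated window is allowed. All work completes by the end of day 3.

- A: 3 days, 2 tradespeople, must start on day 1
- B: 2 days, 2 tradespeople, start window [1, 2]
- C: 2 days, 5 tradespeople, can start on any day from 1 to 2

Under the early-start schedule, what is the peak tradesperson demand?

Early-start schedule: A@1, B@1, C@1.
Load per day: day 1: 9, day 2: 9, day 3: 2.
Peak is 9.

9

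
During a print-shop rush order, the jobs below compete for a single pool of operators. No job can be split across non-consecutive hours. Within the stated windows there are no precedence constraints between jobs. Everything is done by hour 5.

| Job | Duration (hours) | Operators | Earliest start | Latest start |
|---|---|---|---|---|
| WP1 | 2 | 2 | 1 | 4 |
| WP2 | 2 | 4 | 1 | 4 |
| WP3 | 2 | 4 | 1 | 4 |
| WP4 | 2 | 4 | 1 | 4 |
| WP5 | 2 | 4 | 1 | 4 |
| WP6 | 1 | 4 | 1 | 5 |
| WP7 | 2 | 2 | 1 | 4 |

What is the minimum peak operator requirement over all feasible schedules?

10

Early-start (WP1@1, WP2@1, WP3@1, WP4@1, WP5@1, WP6@1, WP7@1) gives peak 24: h1:24  h2:20  h3:0  h4:0  h5:0.
Shift WP4→3, WP5→3, WP6→5, WP7→3.
Schedule WP1@1, WP2@1, WP3@1, WP4@3, WP5@3, WP6@5, WP7@3: h1:10  h2:10  h3:10  h4:10  h5:4 — peak 10.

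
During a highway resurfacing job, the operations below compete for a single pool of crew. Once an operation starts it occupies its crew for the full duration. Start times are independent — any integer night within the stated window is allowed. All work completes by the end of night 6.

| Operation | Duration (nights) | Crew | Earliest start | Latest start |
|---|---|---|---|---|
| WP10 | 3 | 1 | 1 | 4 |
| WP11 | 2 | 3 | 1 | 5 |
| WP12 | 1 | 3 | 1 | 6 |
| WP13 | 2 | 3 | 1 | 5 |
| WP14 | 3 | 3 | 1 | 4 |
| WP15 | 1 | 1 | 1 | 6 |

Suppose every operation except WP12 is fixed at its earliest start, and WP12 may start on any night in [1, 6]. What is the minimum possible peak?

11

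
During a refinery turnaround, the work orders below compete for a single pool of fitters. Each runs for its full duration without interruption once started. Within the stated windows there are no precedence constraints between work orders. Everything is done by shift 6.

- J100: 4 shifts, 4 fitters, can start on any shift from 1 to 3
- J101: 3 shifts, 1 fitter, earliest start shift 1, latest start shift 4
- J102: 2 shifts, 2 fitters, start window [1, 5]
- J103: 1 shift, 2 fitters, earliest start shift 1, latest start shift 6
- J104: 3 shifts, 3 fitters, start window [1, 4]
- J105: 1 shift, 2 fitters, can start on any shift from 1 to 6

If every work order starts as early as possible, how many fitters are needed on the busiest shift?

14

Early-start schedule: J100@1, J101@1, J102@1, J103@1, J104@1, J105@1.
Load per shift: shift 1: 14, shift 2: 10, shift 3: 8, shift 4: 4, shift 5: 0, shift 6: 0.
Peak is 14.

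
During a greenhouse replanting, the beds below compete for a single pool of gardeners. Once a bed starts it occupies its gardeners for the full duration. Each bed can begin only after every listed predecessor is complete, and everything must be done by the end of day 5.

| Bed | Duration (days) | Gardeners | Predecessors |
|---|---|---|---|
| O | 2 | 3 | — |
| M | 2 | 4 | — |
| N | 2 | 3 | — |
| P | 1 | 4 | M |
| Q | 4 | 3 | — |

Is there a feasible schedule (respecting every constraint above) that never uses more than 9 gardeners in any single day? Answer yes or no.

yes

Schedule O@1, M@3, N@1, P@5, Q@1: d1:9  d2:9  d3:7  d4:7  d5:4 — peak 9 ≤ 9.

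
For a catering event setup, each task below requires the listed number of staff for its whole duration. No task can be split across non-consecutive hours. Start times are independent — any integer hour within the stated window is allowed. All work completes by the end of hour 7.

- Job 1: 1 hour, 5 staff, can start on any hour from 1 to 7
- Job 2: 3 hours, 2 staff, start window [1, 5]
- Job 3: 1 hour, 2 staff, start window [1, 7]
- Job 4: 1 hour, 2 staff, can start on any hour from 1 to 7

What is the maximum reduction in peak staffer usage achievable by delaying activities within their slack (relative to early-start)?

6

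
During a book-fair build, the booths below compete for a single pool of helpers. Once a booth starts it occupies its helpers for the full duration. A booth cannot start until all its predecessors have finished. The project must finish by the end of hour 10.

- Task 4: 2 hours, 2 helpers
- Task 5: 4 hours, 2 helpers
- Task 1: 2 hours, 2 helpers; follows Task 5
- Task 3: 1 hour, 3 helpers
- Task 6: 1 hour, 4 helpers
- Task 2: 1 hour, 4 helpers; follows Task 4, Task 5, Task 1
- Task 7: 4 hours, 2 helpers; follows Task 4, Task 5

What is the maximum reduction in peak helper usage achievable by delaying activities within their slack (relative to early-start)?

6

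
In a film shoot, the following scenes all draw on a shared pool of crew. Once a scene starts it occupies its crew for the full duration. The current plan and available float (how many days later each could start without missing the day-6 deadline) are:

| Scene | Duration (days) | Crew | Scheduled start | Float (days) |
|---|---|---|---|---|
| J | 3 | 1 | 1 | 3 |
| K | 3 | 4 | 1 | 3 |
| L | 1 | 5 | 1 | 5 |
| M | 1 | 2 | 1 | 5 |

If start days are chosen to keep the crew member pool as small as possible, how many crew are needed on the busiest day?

Early-start (J@1, K@1, L@1, M@1) gives peak 12: d1:12  d2:5  d3:5  d4:0  d5:0  d6:0.
Shift L→4, M→5.
Schedule J@1, K@1, L@4, M@5: d1:5  d2:5  d3:5  d4:5  d5:2  d6:0 — peak 5.

5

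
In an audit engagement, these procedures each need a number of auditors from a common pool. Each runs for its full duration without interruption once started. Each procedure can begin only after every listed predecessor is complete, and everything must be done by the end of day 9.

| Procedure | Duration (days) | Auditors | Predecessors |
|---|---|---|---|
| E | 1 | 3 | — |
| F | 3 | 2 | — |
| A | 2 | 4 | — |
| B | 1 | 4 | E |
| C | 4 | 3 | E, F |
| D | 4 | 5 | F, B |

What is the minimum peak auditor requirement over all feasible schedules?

Early-start (E@1, F@1, A@1, B@2, C@4, D@4) gives peak 10: d1:9  d2:10  d3:2  d4:8  d5:8  d6:8  d7:8  d8:0  d9:0.
Shift A→2, B→4, D→5.
Schedule E@1, F@1, A@2, B@4, C@4, D@5: d1:5  d2:6  d3:6  d4:7  d5:8  d6:8  d7:8  d8:5  d9:0 — peak 8.

8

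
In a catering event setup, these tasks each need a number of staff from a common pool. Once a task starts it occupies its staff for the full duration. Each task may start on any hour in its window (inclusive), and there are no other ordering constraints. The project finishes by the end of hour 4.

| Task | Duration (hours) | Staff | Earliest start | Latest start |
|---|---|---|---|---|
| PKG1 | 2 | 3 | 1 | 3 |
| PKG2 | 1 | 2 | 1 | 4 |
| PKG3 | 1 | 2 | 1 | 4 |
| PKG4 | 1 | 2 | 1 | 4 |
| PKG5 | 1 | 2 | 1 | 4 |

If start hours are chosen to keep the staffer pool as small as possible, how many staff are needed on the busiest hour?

4

Early-start (PKG1@1, PKG2@1, PKG3@1, PKG4@1, PKG5@1) gives peak 11: h1:11  h2:3  h3:0  h4:0.
Shift PKG2→3, PKG3→3, PKG4→4, PKG5→4.
Schedule PKG1@1, PKG2@3, PKG3@3, PKG4@4, PKG5@4: h1:3  h2:3  h3:4  h4:4 — peak 4.
Total staffer-hours = 14 over 4 hours ⇒ peak ≥ ⌈14/4⌉ = 4, so 4 is optimal.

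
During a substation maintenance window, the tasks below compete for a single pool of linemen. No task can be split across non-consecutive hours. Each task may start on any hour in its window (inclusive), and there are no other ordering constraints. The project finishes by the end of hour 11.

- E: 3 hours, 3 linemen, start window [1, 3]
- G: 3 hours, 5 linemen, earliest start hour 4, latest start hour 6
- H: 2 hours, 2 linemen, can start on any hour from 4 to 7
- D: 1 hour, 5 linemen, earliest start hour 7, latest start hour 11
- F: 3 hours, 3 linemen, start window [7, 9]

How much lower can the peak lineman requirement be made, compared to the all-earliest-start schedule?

Early-start peak: h1:3  h2:3  h3:3  h4:7  h5:7  h6:5  h7:8  h8:3  h9:3  h10:0  h11:0 ⇒ 8.
Leveled (E@1, G@4, H@7, D@10, F@7): h1:3  h2:3  h3:3  h4:5  h5:5  h6:5  h7:5  h8:5  h9:3  h10:5  h11:0 ⇒ 5.
Reduction 8 − 5 = 3.

3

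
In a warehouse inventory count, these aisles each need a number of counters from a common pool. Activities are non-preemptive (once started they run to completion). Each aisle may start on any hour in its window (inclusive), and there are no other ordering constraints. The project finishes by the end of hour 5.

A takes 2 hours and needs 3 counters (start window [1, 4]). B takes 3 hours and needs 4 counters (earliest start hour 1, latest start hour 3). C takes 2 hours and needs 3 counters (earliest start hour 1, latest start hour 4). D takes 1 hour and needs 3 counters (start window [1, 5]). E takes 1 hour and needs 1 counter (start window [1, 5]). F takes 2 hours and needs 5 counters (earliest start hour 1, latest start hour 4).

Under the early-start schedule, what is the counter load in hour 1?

19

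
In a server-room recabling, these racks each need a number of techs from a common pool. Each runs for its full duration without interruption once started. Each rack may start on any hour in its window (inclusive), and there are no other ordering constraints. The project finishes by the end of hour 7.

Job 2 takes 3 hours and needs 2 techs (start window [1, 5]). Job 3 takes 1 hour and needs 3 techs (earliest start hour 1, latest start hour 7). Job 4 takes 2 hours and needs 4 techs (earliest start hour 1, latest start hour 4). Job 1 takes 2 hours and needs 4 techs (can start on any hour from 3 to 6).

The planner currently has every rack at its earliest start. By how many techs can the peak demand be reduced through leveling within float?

4

Early-start peak: h1:9  h2:6  h3:6  h4:4  h5:0  h6:0  h7:0 ⇒ 9.
Leveled (Job 2@1, Job 3@1, Job 4@4, Job 1@6): h1:5  h2:2  h3:2  h4:4  h5:4  h6:4  h7:4 ⇒ 5.
Reduction 9 − 5 = 4.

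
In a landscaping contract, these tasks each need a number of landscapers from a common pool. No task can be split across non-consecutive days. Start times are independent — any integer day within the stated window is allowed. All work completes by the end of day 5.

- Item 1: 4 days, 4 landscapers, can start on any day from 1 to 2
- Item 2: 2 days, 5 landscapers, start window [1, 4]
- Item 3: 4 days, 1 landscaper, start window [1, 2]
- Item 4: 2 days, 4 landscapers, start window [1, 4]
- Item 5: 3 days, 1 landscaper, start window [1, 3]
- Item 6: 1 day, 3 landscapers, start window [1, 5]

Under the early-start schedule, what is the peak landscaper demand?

Early-start schedule: Item 1@1, Item 2@1, Item 3@1, Item 4@1, Item 5@1, Item 6@1.
Load per day: day 1: 18, day 2: 15, day 3: 6, day 4: 5, day 5: 0.
Peak is 18.

18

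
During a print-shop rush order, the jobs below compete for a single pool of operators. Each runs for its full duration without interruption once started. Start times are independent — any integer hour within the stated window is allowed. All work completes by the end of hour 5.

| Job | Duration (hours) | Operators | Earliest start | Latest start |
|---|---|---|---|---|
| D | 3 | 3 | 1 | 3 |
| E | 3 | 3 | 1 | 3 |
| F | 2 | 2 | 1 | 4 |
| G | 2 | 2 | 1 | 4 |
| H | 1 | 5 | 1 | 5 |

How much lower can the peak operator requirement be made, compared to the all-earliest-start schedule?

7

Early-start peak: h1:15  h2:10  h3:6  h4:0  h5:0 ⇒ 15.
Leveled (D@1, E@1, F@1, G@3, H@4): h1:8  h2:8  h3:8  h4:7  h5:0 ⇒ 8.
Reduction 15 − 8 = 7.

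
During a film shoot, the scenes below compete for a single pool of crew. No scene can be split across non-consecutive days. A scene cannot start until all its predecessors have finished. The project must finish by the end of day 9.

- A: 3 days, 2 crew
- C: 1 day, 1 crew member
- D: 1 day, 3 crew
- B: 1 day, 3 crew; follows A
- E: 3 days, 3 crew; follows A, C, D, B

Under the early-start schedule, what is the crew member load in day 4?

3

At early start, day 4 has: B.
Demand: 3 = 3.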